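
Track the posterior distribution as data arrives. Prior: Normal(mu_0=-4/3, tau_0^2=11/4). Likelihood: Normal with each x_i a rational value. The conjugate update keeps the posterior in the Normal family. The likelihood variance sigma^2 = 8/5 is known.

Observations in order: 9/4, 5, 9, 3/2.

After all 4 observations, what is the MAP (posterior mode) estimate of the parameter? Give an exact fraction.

11203/3024

obs 1: x=9/4 → posterior Normal(973/1044, 88/87)
obs 2: x=5 → posterior Normal(4273/1704, 44/71)
obs 3: x=9 → posterior Normal(10213/2364, 88/197)
obs 4: x=3/2 → posterior Normal(11203/3024, 22/63)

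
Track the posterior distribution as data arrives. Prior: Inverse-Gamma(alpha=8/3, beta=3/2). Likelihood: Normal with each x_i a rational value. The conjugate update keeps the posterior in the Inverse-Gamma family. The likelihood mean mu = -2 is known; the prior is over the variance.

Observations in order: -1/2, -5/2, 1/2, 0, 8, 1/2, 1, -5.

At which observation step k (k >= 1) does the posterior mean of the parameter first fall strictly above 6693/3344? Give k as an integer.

k = 4

obs 1: x=-1/2 → posterior Inverse-Gamma(19/6, 21/8)
obs 2: x=-5/2 → posterior Inverse-Gamma(11/3, 11/4)
obs 3: x=1/2 → posterior Inverse-Gamma(25/6, 47/8)
obs 4: x=0 → posterior Inverse-Gamma(14/3, 63/8)
obs 5: x=8 → posterior Inverse-Gamma(31/6, 463/8)
obs 6: x=1/2 → posterior Inverse-Gamma(17/3, 61)
obs 7: x=1 → posterior Inverse-Gamma(37/6, 131/2)
obs 8: x=-5 → posterior Inverse-Gamma(20/3, 70)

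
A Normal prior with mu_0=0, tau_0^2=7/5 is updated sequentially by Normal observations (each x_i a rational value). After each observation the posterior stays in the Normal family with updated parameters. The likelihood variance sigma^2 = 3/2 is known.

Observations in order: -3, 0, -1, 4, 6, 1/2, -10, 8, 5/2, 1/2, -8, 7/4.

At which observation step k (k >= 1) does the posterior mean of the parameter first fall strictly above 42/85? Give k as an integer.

k = 5

obs 1: x=-3 → posterior Normal(-42/29, 21/29)
obs 2: x=0 → posterior Normal(-42/43, 21/43)
obs 3: x=-1 → posterior Normal(-56/57, 7/19)
obs 4: x=4 → posterior Normal(0, 21/71)
obs 5: x=6 → posterior Normal(84/85, 21/85)
obs 6: x=1/2 → posterior Normal(91/99, 7/33)
obs 7: x=-10 → posterior Normal(-49/113, 21/113)
obs 8: x=8 → posterior Normal(63/127, 21/127)
obs 9: x=5/2 → posterior Normal(98/141, 7/47)
obs 10: x=1/2 → posterior Normal(21/31, 21/155)
obs 11: x=-8 → posterior Normal(-7/169, 21/169)
obs 12: x=7/4 → posterior Normal(35/366, 7/61)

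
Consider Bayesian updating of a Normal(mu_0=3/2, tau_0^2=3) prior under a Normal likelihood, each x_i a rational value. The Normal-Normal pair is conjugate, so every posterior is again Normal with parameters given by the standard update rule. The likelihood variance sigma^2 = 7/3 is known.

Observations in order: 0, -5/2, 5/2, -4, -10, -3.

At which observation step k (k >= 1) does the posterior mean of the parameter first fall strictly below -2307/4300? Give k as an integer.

obs 1: x=0 → posterior Normal(21/32, 21/16)
obs 2: x=-5/2 → posterior Normal(-12/25, 21/25)
obs 3: x=5/2 → posterior Normal(21/68, 21/34)
obs 4: x=-4 → posterior Normal(-51/86, 21/43)
obs 5: x=-10 → posterior Normal(-231/104, 21/52)
obs 6: x=-3 → posterior Normal(-285/122, 21/61)

k = 4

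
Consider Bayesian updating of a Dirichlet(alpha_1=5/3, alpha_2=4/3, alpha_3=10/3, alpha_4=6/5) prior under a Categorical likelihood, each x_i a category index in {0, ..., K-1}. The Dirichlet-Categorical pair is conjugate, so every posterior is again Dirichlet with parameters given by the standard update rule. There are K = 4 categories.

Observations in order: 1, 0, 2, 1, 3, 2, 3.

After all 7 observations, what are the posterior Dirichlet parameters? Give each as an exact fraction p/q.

obs 1: x=1 → posterior Dirichlet(5/3, 7/3, 10/3, 6/5)
obs 2: x=0 → posterior Dirichlet(8/3, 7/3, 10/3, 6/5)
obs 3: x=2 → posterior Dirichlet(8/3, 7/3, 13/3, 6/5)
obs 4: x=1 → posterior Dirichlet(8/3, 10/3, 13/3, 6/5)
obs 5: x=3 → posterior Dirichlet(8/3, 10/3, 13/3, 11/5)
obs 6: x=2 → posterior Dirichlet(8/3, 10/3, 16/3, 11/5)
obs 7: x=3 → posterior Dirichlet(8/3, 10/3, 16/3, 16/5)

alpha_1=8/3, alpha_2=10/3, alpha_3=16/3, alpha_4=16/5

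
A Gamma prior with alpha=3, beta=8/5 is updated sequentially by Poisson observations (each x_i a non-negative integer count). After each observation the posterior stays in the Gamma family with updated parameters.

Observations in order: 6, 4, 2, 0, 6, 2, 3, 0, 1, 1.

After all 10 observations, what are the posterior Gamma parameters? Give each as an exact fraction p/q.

alpha=28, beta=58/5

obs 1: x=6 → posterior Gamma(9, 13/5)
obs 2: x=4 → posterior Gamma(13, 18/5)
obs 3: x=2 → posterior Gamma(15, 23/5)
obs 4: x=0 → posterior Gamma(15, 28/5)
obs 5: x=6 → posterior Gamma(21, 33/5)
obs 6: x=2 → posterior Gamma(23, 38/5)
obs 7: x=3 → posterior Gamma(26, 43/5)
obs 8: x=0 → posterior Gamma(26, 48/5)
obs 9: x=1 → posterior Gamma(27, 53/5)
obs 10: x=1 → posterior Gamma(28, 58/5)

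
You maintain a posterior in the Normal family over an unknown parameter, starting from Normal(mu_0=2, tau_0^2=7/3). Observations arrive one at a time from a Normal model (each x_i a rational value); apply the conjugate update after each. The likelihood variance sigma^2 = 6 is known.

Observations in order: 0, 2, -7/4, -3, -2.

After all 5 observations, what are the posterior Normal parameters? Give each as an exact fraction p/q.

obs 1: x=0 → posterior Normal(36/25, 42/25)
obs 2: x=2 → posterior Normal(25/16, 21/16)
obs 3: x=-7/4 → posterior Normal(151/156, 14/13)
obs 4: x=-3 → posterior Normal(67/184, 21/23)
obs 5: x=-2 → posterior Normal(11/212, 42/53)

mu_0=11/212, tau_0^2=42/53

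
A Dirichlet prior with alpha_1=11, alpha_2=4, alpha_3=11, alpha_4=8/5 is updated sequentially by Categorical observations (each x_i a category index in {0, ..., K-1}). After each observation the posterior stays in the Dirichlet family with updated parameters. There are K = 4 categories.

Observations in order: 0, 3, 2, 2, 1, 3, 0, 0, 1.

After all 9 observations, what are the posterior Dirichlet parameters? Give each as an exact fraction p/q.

obs 1: x=0 → posterior Dirichlet(12, 4, 11, 8/5)
obs 2: x=3 → posterior Dirichlet(12, 4, 11, 13/5)
obs 3: x=2 → posterior Dirichlet(12, 4, 12, 13/5)
obs 4: x=2 → posterior Dirichlet(12, 4, 13, 13/5)
obs 5: x=1 → posterior Dirichlet(12, 5, 13, 13/5)
obs 6: x=3 → posterior Dirichlet(12, 5, 13, 18/5)
obs 7: x=0 → posterior Dirichlet(13, 5, 13, 18/5)
obs 8: x=0 → posterior Dirichlet(14, 5, 13, 18/5)
obs 9: x=1 → posterior Dirichlet(14, 6, 13, 18/5)

alpha_1=14, alpha_2=6, alpha_3=13, alpha_4=18/5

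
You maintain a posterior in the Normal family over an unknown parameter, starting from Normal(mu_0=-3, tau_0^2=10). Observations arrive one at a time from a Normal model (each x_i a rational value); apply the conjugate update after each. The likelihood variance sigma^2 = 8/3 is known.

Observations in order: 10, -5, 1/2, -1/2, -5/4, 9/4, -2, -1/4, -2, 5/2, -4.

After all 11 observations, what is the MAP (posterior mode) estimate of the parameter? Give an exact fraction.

obs 1: x=10 → posterior Normal(138/19, 40/19)
obs 2: x=-5 → posterior Normal(63/34, 20/17)
obs 3: x=1/2 → posterior Normal(141/98, 40/49)
obs 4: x=-1/2 → posterior Normal(63/64, 5/8)
obs 5: x=-5/4 → posterior Normal(177/316, 40/79)
obs 6: x=9/4 → posterior Normal(39/47, 20/47)
obs 7: x=-2 → posterior Normal(48/109, 40/109)
obs 8: x=-1/4 → posterior Normal(177/496, 10/31)
obs 9: x=-2 → posterior Normal(57/556, 40/139)
obs 10: x=5/2 → posterior Normal(207/616, 20/77)
obs 11: x=-4 → posterior Normal(-33/676, 40/169)

-33/676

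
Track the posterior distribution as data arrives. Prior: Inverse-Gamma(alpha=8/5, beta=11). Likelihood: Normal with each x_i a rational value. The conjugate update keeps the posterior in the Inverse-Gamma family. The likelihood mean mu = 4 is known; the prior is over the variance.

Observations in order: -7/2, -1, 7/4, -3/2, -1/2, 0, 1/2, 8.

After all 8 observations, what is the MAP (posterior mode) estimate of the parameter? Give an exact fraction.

5415/352

obs 1: x=-7/2 → posterior Inverse-Gamma(21/10, 313/8)
obs 2: x=-1 → posterior Inverse-Gamma(13/5, 413/8)
obs 3: x=7/4 → posterior Inverse-Gamma(31/10, 1733/32)
obs 4: x=-3/2 → posterior Inverse-Gamma(18/5, 2217/32)
obs 5: x=-1/2 → posterior Inverse-Gamma(41/10, 2541/32)
obs 6: x=0 → posterior Inverse-Gamma(23/5, 2797/32)
obs 7: x=1/2 → posterior Inverse-Gamma(51/10, 2993/32)
obs 8: x=8 → posterior Inverse-Gamma(28/5, 3249/32)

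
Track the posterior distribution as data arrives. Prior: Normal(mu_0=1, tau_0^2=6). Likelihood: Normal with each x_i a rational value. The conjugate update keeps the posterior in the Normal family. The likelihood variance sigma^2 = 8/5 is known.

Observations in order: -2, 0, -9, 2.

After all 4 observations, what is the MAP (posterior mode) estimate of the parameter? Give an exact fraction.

obs 1: x=-2 → posterior Normal(-26/19, 24/19)
obs 2: x=0 → posterior Normal(-13/17, 12/17)
obs 3: x=-9 → posterior Normal(-23/7, 24/49)
obs 4: x=2 → posterior Normal(-131/64, 3/8)

-131/64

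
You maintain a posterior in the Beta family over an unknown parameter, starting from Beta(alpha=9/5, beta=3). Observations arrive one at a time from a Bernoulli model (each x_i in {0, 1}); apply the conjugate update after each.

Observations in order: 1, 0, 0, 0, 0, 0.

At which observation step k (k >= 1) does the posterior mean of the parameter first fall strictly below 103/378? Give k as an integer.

k = 6

obs 1: x=1 → posterior Beta(14/5, 3)
obs 2: x=0 → posterior Beta(14/5, 4)
obs 3: x=0 → posterior Beta(14/5, 5)
obs 4: x=0 → posterior Beta(14/5, 6)
obs 5: x=0 → posterior Beta(14/5, 7)
obs 6: x=0 → posterior Beta(14/5, 8)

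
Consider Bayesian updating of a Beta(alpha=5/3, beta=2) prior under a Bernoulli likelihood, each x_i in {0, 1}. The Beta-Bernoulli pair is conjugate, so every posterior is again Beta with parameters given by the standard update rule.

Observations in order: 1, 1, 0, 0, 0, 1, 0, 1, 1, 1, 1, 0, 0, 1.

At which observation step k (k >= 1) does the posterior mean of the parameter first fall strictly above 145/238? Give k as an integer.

obs 1: x=1 → posterior Beta(8/3, 2)
obs 2: x=1 → posterior Beta(11/3, 2)
obs 3: x=0 → posterior Beta(11/3, 3)
obs 4: x=0 → posterior Beta(11/3, 4)
obs 5: x=0 → posterior Beta(11/3, 5)
obs 6: x=1 → posterior Beta(14/3, 5)
obs 7: x=0 → posterior Beta(14/3, 6)
obs 8: x=1 → posterior Beta(17/3, 6)
obs 9: x=1 → posterior Beta(20/3, 6)
obs 10: x=1 → posterior Beta(23/3, 6)
obs 11: x=1 → posterior Beta(26/3, 6)
obs 12: x=0 → posterior Beta(26/3, 7)
obs 13: x=0 → posterior Beta(26/3, 8)
obs 14: x=1 → posterior Beta(29/3, 8)

k = 2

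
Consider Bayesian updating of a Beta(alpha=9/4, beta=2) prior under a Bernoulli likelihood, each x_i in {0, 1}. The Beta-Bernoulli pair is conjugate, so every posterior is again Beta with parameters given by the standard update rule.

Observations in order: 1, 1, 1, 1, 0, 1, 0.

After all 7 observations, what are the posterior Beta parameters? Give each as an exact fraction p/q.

obs 1: x=1 → posterior Beta(13/4, 2)
obs 2: x=1 → posterior Beta(17/4, 2)
obs 3: x=1 → posterior Beta(21/4, 2)
obs 4: x=1 → posterior Beta(25/4, 2)
obs 5: x=0 → posterior Beta(25/4, 3)
obs 6: x=1 → posterior Beta(29/4, 3)
obs 7: x=0 → posterior Beta(29/4, 4)

alpha=29/4, beta=4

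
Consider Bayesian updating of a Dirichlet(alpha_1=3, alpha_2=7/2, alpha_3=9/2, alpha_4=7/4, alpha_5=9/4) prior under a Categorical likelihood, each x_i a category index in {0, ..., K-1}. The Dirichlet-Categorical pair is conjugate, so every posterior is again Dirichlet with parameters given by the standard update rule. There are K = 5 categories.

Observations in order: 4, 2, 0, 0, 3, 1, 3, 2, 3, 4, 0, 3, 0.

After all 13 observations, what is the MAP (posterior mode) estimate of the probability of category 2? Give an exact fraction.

obs 1: x=4 → posterior Dirichlet(3, 7/2, 9/2, 7/4, 13/4)
obs 2: x=2 → posterior Dirichlet(3, 7/2, 11/2, 7/4, 13/4)
obs 3: x=0 → posterior Dirichlet(4, 7/2, 11/2, 7/4, 13/4)
obs 4: x=0 → posterior Dirichlet(5, 7/2, 11/2, 7/4, 13/4)
obs 5: x=3 → posterior Dirichlet(5, 7/2, 11/2, 11/4, 13/4)
obs 6: x=1 → posterior Dirichlet(5, 9/2, 11/2, 11/4, 13/4)
obs 7: x=3 → posterior Dirichlet(5, 9/2, 11/2, 15/4, 13/4)
obs 8: x=2 → posterior Dirichlet(5, 9/2, 13/2, 15/4, 13/4)
obs 9: x=3 → posterior Dirichlet(5, 9/2, 13/2, 19/4, 13/4)
obs 10: x=4 → posterior Dirichlet(5, 9/2, 13/2, 19/4, 17/4)
obs 11: x=0 → posterior Dirichlet(6, 9/2, 13/2, 19/4, 17/4)
obs 12: x=3 → posterior Dirichlet(6, 9/2, 13/2, 23/4, 17/4)
obs 13: x=0 → posterior Dirichlet(7, 9/2, 13/2, 23/4, 17/4)

11/46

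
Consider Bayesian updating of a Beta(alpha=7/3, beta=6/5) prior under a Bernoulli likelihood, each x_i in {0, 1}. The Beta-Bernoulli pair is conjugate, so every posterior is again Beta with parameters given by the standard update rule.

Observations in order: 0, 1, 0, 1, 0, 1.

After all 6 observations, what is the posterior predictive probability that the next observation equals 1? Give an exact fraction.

obs 1: x=0 → posterior Beta(7/3, 11/5)
obs 2: x=1 → posterior Beta(10/3, 11/5)
obs 3: x=0 → posterior Beta(10/3, 16/5)
obs 4: x=1 → posterior Beta(13/3, 16/5)
obs 5: x=0 → posterior Beta(13/3, 21/5)
obs 6: x=1 → posterior Beta(16/3, 21/5)

80/143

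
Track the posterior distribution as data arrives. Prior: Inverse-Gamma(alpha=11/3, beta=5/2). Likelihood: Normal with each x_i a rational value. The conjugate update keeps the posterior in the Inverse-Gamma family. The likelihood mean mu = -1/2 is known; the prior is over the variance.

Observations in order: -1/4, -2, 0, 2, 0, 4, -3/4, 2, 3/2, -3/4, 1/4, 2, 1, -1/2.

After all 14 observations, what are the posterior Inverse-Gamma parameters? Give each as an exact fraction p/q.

obs 1: x=-1/4 → posterior Inverse-Gamma(25/6, 81/32)
obs 2: x=-2 → posterior Inverse-Gamma(14/3, 117/32)
obs 3: x=0 → posterior Inverse-Gamma(31/6, 121/32)
obs 4: x=2 → posterior Inverse-Gamma(17/3, 221/32)
obs 5: x=0 → posterior Inverse-Gamma(37/6, 225/32)
obs 6: x=4 → posterior Inverse-Gamma(20/3, 549/32)
obs 7: x=-3/4 → posterior Inverse-Gamma(43/6, 275/16)
obs 8: x=2 → posterior Inverse-Gamma(23/3, 325/16)
obs 9: x=3/2 → posterior Inverse-Gamma(49/6, 357/16)
obs 10: x=-3/4 → posterior Inverse-Gamma(26/3, 715/32)
obs 11: x=1/4 → posterior Inverse-Gamma(55/6, 181/8)
obs 12: x=2 → posterior Inverse-Gamma(29/3, 103/4)
obs 13: x=1 → posterior Inverse-Gamma(61/6, 215/8)
obs 14: x=-1/2 → posterior Inverse-Gamma(32/3, 215/8)

alpha=32/3, beta=215/8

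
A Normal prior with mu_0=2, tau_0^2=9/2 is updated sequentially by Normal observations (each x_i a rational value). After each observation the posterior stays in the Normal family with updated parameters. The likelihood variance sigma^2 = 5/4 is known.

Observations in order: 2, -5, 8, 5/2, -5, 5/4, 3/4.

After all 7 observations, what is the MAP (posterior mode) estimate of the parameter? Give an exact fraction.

91/131

obs 1: x=2 → posterior Normal(2, 45/46)
obs 2: x=-5 → posterior Normal(-44/41, 45/82)
obs 3: x=8 → posterior Normal(100/59, 45/118)
obs 4: x=5/2 → posterior Normal(145/77, 45/154)
obs 5: x=-5 → posterior Normal(11/19, 9/38)
obs 6: x=5/4 → posterior Normal(155/226, 45/226)
obs 7: x=3/4 → posterior Normal(91/131, 45/262)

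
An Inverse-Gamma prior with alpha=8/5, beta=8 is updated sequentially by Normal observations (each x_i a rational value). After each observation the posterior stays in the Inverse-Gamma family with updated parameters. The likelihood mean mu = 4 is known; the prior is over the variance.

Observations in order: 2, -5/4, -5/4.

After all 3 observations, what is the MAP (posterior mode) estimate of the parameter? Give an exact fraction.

3005/328

obs 1: x=2 → posterior Inverse-Gamma(21/10, 10)
obs 2: x=-5/4 → posterior Inverse-Gamma(13/5, 761/32)
obs 3: x=-5/4 → posterior Inverse-Gamma(31/10, 601/16)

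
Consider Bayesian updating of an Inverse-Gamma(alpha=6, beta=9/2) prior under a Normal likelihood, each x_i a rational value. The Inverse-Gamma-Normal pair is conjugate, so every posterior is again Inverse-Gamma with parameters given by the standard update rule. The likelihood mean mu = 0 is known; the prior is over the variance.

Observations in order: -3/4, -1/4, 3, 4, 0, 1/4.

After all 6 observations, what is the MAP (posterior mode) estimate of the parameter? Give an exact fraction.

111/64

obs 1: x=-3/4 → posterior Inverse-Gamma(13/2, 153/32)
obs 2: x=-1/4 → posterior Inverse-Gamma(7, 77/16)
obs 3: x=3 → posterior Inverse-Gamma(15/2, 149/16)
obs 4: x=4 → posterior Inverse-Gamma(8, 277/16)
obs 5: x=0 → posterior Inverse-Gamma(17/2, 277/16)
obs 6: x=1/4 → posterior Inverse-Gamma(9, 555/32)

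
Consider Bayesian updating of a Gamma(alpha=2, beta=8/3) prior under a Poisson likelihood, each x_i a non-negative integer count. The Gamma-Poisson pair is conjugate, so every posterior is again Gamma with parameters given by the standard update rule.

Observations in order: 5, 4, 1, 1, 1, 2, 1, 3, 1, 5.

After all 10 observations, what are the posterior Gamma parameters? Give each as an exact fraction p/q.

alpha=26, beta=38/3

obs 1: x=5 → posterior Gamma(7, 11/3)
obs 2: x=4 → posterior Gamma(11, 14/3)
obs 3: x=1 → posterior Gamma(12, 17/3)
obs 4: x=1 → posterior Gamma(13, 20/3)
obs 5: x=1 → posterior Gamma(14, 23/3)
obs 6: x=2 → posterior Gamma(16, 26/3)
obs 7: x=1 → posterior Gamma(17, 29/3)
obs 8: x=3 → posterior Gamma(20, 32/3)
obs 9: x=1 → posterior Gamma(21, 35/3)
obs 10: x=5 → posterior Gamma(26, 38/3)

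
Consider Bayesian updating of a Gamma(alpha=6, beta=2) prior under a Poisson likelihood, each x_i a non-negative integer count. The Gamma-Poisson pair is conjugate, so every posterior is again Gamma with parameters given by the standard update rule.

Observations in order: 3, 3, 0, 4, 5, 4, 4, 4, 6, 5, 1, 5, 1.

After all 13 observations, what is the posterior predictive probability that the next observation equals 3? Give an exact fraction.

obs 1: x=3 → posterior Gamma(9, 3)
obs 2: x=3 → posterior Gamma(12, 4)
obs 3: x=0 → posterior Gamma(12, 5)
obs 4: x=4 → posterior Gamma(16, 6)
obs 5: x=5 → posterior Gamma(21, 7)
obs 6: x=4 → posterior Gamma(25, 8)
obs 7: x=4 → posterior Gamma(29, 9)
obs 8: x=4 → posterior Gamma(33, 10)
obs 9: x=6 → posterior Gamma(39, 11)
obs 10: x=5 → posterior Gamma(44, 12)
obs 11: x=1 → posterior Gamma(45, 13)
obs 12: x=5 → posterior Gamma(50, 14)
obs 13: x=1 → posterior Gamma(51, 15)

11202690948010744217099423463590568417203030548989772796630859375/52656145834278593348959013841835216159447547700274555627155488768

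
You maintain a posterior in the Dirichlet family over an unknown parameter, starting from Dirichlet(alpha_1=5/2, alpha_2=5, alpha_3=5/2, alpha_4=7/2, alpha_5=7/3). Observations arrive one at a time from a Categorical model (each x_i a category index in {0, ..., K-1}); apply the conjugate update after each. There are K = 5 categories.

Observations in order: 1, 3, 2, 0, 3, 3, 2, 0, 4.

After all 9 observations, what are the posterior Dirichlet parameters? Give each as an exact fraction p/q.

alpha_1=9/2, alpha_2=6, alpha_3=9/2, alpha_4=13/2, alpha_5=10/3

obs 1: x=1 → posterior Dirichlet(5/2, 6, 5/2, 7/2, 7/3)
obs 2: x=3 → posterior Dirichlet(5/2, 6, 5/2, 9/2, 7/3)
obs 3: x=2 → posterior Dirichlet(5/2, 6, 7/2, 9/2, 7/3)
obs 4: x=0 → posterior Dirichlet(7/2, 6, 7/2, 9/2, 7/3)
obs 5: x=3 → posterior Dirichlet(7/2, 6, 7/2, 11/2, 7/3)
obs 6: x=3 → posterior Dirichlet(7/2, 6, 7/2, 13/2, 7/3)
obs 7: x=2 → posterior Dirichlet(7/2, 6, 9/2, 13/2, 7/3)
obs 8: x=0 → posterior Dirichlet(9/2, 6, 9/2, 13/2, 7/3)
obs 9: x=4 → posterior Dirichlet(9/2, 6, 9/2, 13/2, 10/3)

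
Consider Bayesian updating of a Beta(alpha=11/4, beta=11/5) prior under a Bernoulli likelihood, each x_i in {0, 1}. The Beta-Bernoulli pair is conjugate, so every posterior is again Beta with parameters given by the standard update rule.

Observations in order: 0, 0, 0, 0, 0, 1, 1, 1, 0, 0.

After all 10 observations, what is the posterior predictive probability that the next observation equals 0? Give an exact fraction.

obs 1: x=0 → posterior Beta(11/4, 16/5)
obs 2: x=0 → posterior Beta(11/4, 21/5)
obs 3: x=0 → posterior Beta(11/4, 26/5)
obs 4: x=0 → posterior Beta(11/4, 31/5)
obs 5: x=0 → posterior Beta(11/4, 36/5)
obs 6: x=1 → posterior Beta(15/4, 36/5)
obs 7: x=1 → posterior Beta(19/4, 36/5)
obs 8: x=1 → posterior Beta(23/4, 36/5)
obs 9: x=0 → posterior Beta(23/4, 41/5)
obs 10: x=0 → posterior Beta(23/4, 46/5)

8/13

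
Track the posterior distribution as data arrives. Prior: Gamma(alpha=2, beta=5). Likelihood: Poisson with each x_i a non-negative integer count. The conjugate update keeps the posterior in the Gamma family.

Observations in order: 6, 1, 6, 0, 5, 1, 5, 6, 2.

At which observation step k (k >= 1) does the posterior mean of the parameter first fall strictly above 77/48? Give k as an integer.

k = 3

obs 1: x=6 → posterior Gamma(8, 6)
obs 2: x=1 → posterior Gamma(9, 7)
obs 3: x=6 → posterior Gamma(15, 8)
obs 4: x=0 → posterior Gamma(15, 9)
obs 5: x=5 → posterior Gamma(20, 10)
obs 6: x=1 → posterior Gamma(21, 11)
obs 7: x=5 → posterior Gamma(26, 12)
obs 8: x=6 → posterior Gamma(32, 13)
obs 9: x=2 → posterior Gamma(34, 14)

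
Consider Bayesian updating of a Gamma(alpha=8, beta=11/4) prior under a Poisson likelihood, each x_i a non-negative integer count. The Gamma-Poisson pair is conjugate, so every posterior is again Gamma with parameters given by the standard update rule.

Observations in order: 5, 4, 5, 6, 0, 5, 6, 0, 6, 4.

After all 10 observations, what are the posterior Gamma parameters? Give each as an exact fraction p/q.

obs 1: x=5 → posterior Gamma(13, 15/4)
obs 2: x=4 → posterior Gamma(17, 19/4)
obs 3: x=5 → posterior Gamma(22, 23/4)
obs 4: x=6 → posterior Gamma(28, 27/4)
obs 5: x=0 → posterior Gamma(28, 31/4)
obs 6: x=5 → posterior Gamma(33, 35/4)
obs 7: x=6 → posterior Gamma(39, 39/4)
obs 8: x=0 → posterior Gamma(39, 43/4)
obs 9: x=6 → posterior Gamma(45, 47/4)
obs 10: x=4 → posterior Gamma(49, 51/4)

alpha=49, beta=51/4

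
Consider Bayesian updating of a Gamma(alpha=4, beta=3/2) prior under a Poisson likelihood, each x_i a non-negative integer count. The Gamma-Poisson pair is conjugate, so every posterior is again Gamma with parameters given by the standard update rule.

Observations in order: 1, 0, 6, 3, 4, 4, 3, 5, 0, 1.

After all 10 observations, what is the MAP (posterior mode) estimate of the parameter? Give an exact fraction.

60/23

obs 1: x=1 → posterior Gamma(5, 5/2)
obs 2: x=0 → posterior Gamma(5, 7/2)
obs 3: x=6 → posterior Gamma(11, 9/2)
obs 4: x=3 → posterior Gamma(14, 11/2)
obs 5: x=4 → posterior Gamma(18, 13/2)
obs 6: x=4 → posterior Gamma(22, 15/2)
obs 7: x=3 → posterior Gamma(25, 17/2)
obs 8: x=5 → posterior Gamma(30, 19/2)
obs 9: x=0 → posterior Gamma(30, 21/2)
obs 10: x=1 → posterior Gamma(31, 23/2)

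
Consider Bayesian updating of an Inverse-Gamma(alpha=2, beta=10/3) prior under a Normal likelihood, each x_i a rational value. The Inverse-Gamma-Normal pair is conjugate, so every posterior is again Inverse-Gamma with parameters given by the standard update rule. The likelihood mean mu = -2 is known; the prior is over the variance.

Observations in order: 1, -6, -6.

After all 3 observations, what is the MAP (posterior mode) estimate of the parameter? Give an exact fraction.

143/27

obs 1: x=1 → posterior Inverse-Gamma(5/2, 47/6)
obs 2: x=-6 → posterior Inverse-Gamma(3, 95/6)
obs 3: x=-6 → posterior Inverse-Gamma(7/2, 143/6)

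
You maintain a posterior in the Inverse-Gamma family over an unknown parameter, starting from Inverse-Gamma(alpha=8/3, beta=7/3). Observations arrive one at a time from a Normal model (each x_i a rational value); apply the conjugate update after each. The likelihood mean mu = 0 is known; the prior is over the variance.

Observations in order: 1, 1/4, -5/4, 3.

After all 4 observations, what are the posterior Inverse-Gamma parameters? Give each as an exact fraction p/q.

alpha=14/3, beta=391/48

obs 1: x=1 → posterior Inverse-Gamma(19/6, 17/6)
obs 2: x=1/4 → posterior Inverse-Gamma(11/3, 275/96)
obs 3: x=-5/4 → posterior Inverse-Gamma(25/6, 175/48)
obs 4: x=3 → posterior Inverse-Gamma(14/3, 391/48)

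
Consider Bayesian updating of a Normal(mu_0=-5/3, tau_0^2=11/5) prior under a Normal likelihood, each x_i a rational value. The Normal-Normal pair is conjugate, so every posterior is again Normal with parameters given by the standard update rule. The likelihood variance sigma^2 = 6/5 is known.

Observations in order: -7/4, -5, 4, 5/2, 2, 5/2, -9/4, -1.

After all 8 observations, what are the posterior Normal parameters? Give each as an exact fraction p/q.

mu_0=1/94, tau_0^2=33/235

obs 1: x=-7/4 → posterior Normal(-117/68, 66/85)
obs 2: x=-5 → posterior Normal(-337/112, 33/70)
obs 3: x=4 → posterior Normal(-161/156, 22/65)
obs 4: x=5/2 → posterior Normal(-51/200, 33/125)
obs 5: x=2 → posterior Normal(37/244, 66/305)
obs 6: x=5/2 → posterior Normal(49/96, 11/60)
obs 7: x=-9/4 → posterior Normal(12/83, 66/415)
obs 8: x=-1 → posterior Normal(1/94, 33/235)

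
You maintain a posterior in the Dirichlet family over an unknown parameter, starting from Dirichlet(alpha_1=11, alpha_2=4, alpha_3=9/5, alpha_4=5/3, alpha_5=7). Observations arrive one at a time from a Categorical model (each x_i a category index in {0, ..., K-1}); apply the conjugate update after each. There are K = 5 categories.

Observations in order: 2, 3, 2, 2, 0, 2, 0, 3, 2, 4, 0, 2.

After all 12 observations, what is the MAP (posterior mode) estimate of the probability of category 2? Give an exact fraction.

obs 1: x=2 → posterior Dirichlet(11, 4, 14/5, 5/3, 7)
obs 2: x=3 → posterior Dirichlet(11, 4, 14/5, 8/3, 7)
obs 3: x=2 → posterior Dirichlet(11, 4, 19/5, 8/3, 7)
obs 4: x=2 → posterior Dirichlet(11, 4, 24/5, 8/3, 7)
obs 5: x=0 → posterior Dirichlet(12, 4, 24/5, 8/3, 7)
obs 6: x=2 → posterior Dirichlet(12, 4, 29/5, 8/3, 7)
obs 7: x=0 → posterior Dirichlet(13, 4, 29/5, 8/3, 7)
obs 8: x=3 → posterior Dirichlet(13, 4, 29/5, 11/3, 7)
obs 9: x=2 → posterior Dirichlet(13, 4, 34/5, 11/3, 7)
obs 10: x=4 → posterior Dirichlet(13, 4, 34/5, 11/3, 8)
obs 11: x=0 → posterior Dirichlet(14, 4, 34/5, 11/3, 8)
obs 12: x=2 → posterior Dirichlet(14, 4, 39/5, 11/3, 8)

102/487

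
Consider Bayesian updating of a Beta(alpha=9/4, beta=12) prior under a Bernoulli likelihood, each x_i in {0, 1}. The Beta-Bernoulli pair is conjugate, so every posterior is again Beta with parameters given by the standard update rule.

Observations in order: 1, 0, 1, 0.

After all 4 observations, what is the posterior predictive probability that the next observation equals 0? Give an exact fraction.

obs 1: x=1 → posterior Beta(13/4, 12)
obs 2: x=0 → posterior Beta(13/4, 13)
obs 3: x=1 → posterior Beta(17/4, 13)
obs 4: x=0 → posterior Beta(17/4, 14)

56/73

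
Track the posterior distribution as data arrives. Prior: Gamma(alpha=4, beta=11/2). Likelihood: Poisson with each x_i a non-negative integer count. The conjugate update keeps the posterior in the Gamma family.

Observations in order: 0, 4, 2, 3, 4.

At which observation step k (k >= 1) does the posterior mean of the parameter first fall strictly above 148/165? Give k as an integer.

k = 2

obs 1: x=0 → posterior Gamma(4, 13/2)
obs 2: x=4 → posterior Gamma(8, 15/2)
obs 3: x=2 → posterior Gamma(10, 17/2)
obs 4: x=3 → posterior Gamma(13, 19/2)
obs 5: x=4 → posterior Gamma(17, 21/2)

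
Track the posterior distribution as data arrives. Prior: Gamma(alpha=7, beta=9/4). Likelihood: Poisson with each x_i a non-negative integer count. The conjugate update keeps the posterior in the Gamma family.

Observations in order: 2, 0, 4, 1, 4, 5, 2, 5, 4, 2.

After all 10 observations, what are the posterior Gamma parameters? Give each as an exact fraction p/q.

obs 1: x=2 → posterior Gamma(9, 13/4)
obs 2: x=0 → posterior Gamma(9, 17/4)
obs 3: x=4 → posterior Gamma(13, 21/4)
obs 4: x=1 → posterior Gamma(14, 25/4)
obs 5: x=4 → posterior Gamma(18, 29/4)
obs 6: x=5 → posterior Gamma(23, 33/4)
obs 7: x=2 → posterior Gamma(25, 37/4)
obs 8: x=5 → posterior Gamma(30, 41/4)
obs 9: x=4 → posterior Gamma(34, 45/4)
obs 10: x=2 → posterior Gamma(36, 49/4)

alpha=36, beta=49/4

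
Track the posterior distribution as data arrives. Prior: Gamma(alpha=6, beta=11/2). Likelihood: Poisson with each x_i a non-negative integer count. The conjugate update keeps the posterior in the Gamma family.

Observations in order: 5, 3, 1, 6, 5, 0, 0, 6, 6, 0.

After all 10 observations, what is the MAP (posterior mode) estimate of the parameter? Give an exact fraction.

obs 1: x=5 → posterior Gamma(11, 13/2)
obs 2: x=3 → posterior Gamma(14, 15/2)
obs 3: x=1 → posterior Gamma(15, 17/2)
obs 4: x=6 → posterior Gamma(21, 19/2)
obs 5: x=5 → posterior Gamma(26, 21/2)
obs 6: x=0 → posterior Gamma(26, 23/2)
obs 7: x=0 → posterior Gamma(26, 25/2)
obs 8: x=6 → posterior Gamma(32, 27/2)
obs 9: x=6 → posterior Gamma(38, 29/2)
obs 10: x=0 → posterior Gamma(38, 31/2)

74/31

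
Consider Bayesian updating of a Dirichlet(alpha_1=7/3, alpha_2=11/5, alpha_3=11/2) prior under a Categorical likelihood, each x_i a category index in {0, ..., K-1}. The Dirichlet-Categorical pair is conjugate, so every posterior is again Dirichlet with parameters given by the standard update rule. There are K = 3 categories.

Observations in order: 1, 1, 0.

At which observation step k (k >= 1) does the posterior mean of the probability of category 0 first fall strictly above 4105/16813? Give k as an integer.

obs 1: x=1 → posterior Dirichlet(7/3, 16/5, 11/2)
obs 2: x=1 → posterior Dirichlet(7/3, 21/5, 11/2)
obs 3: x=0 → posterior Dirichlet(10/3, 21/5, 11/2)

k = 3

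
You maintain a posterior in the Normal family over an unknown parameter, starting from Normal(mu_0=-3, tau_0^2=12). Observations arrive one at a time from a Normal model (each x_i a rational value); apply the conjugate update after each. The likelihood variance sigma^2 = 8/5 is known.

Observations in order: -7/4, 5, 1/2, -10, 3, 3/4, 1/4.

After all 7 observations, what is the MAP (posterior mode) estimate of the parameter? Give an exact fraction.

obs 1: x=-7/4 → posterior Normal(-129/68, 24/17)
obs 2: x=5 → posterior Normal(171/128, 3/4)
obs 3: x=1/2 → posterior Normal(201/188, 24/47)
obs 4: x=-10 → posterior Normal(-399/248, 12/31)
obs 5: x=3 → posterior Normal(-219/308, 24/77)
obs 6: x=3/4 → posterior Normal(-87/184, 6/23)
obs 7: x=1/4 → posterior Normal(-159/428, 24/107)

-159/428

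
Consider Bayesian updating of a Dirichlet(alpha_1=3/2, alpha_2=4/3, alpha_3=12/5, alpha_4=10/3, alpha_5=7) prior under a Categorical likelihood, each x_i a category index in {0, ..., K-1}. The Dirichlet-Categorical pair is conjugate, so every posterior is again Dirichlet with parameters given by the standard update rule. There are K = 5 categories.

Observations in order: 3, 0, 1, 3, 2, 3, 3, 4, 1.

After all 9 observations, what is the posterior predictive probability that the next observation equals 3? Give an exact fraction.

20/67

obs 1: x=3 → posterior Dirichlet(3/2, 4/3, 12/5, 13/3, 7)
obs 2: x=0 → posterior Dirichlet(5/2, 4/3, 12/5, 13/3, 7)
obs 3: x=1 → posterior Dirichlet(5/2, 7/3, 12/5, 13/3, 7)
obs 4: x=3 → posterior Dirichlet(5/2, 7/3, 12/5, 16/3, 7)
obs 5: x=2 → posterior Dirichlet(5/2, 7/3, 17/5, 16/3, 7)
obs 6: x=3 → posterior Dirichlet(5/2, 7/3, 17/5, 19/3, 7)
obs 7: x=3 → posterior Dirichlet(5/2, 7/3, 17/5, 22/3, 7)
obs 8: x=4 → posterior Dirichlet(5/2, 7/3, 17/5, 22/3, 8)
obs 9: x=1 → posterior Dirichlet(5/2, 10/3, 17/5, 22/3, 8)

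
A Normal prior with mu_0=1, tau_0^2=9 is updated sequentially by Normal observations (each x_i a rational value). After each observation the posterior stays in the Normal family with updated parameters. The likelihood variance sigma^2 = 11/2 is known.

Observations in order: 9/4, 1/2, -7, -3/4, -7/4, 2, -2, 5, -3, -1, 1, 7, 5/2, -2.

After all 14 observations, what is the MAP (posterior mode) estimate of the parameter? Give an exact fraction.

obs 1: x=9/4 → posterior Normal(103/58, 99/29)
obs 2: x=1/2 → posterior Normal(121/94, 99/47)
obs 3: x=-7 → posterior Normal(-131/130, 99/65)
obs 4: x=-3/4 → posterior Normal(-79/83, 99/83)
obs 5: x=-7/4 → posterior Normal(-221/202, 99/101)
obs 6: x=2 → posterior Normal(-149/238, 99/119)
obs 7: x=-2 → posterior Normal(-221/274, 99/137)
obs 8: x=5 → posterior Normal(-41/310, 99/155)
obs 9: x=-3 → posterior Normal(-149/346, 99/173)
obs 10: x=-1 → posterior Normal(-185/382, 99/191)
obs 11: x=1 → posterior Normal(-149/418, 9/19)
obs 12: x=7 → posterior Normal(103/454, 99/227)
obs 13: x=5/2 → posterior Normal(193/490, 99/245)
obs 14: x=-2 → posterior Normal(121/526, 99/263)

121/526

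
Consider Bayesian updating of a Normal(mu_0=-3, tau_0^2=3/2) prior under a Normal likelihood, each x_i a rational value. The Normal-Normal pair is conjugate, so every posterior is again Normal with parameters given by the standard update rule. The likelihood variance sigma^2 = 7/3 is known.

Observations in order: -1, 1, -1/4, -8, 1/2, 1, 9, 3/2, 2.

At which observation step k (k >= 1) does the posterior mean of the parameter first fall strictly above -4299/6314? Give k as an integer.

k = 7

obs 1: x=-1 → posterior Normal(-51/23, 21/23)
obs 2: x=1 → posterior Normal(-21/16, 21/32)
obs 3: x=-1/4 → posterior Normal(-177/164, 21/41)
obs 4: x=-8 → posterior Normal(-93/40, 21/50)
obs 5: x=1/2 → posterior Normal(-447/236, 21/59)
obs 6: x=1 → posterior Normal(-411/272, 21/68)
obs 7: x=9 → posterior Normal(-87/308, 3/11)
obs 8: x=3/2 → posterior Normal(-33/344, 21/86)
obs 9: x=2 → posterior Normal(39/380, 21/95)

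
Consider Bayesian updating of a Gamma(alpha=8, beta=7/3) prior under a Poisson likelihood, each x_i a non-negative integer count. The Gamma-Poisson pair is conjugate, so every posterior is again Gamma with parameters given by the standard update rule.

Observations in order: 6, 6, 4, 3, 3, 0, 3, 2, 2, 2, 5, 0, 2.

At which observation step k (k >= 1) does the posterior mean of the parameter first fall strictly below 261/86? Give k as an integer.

k = 13

obs 1: x=6 → posterior Gamma(14, 10/3)
obs 2: x=6 → posterior Gamma(20, 13/3)
obs 3: x=4 → posterior Gamma(24, 16/3)
obs 4: x=3 → posterior Gamma(27, 19/3)
obs 5: x=3 → posterior Gamma(30, 22/3)
obs 6: x=0 → posterior Gamma(30, 25/3)
obs 7: x=3 → posterior Gamma(33, 28/3)
obs 8: x=2 → posterior Gamma(35, 31/3)
obs 9: x=2 → posterior Gamma(37, 34/3)
obs 10: x=2 → posterior Gamma(39, 37/3)
obs 11: x=5 → posterior Gamma(44, 40/3)
obs 12: x=0 → posterior Gamma(44, 43/3)
obs 13: x=2 → posterior Gamma(46, 46/3)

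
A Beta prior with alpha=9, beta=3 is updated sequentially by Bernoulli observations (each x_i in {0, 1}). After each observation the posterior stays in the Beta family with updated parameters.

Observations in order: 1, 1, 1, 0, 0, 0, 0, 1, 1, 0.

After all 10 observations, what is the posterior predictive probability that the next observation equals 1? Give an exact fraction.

obs 1: x=1 → posterior Beta(10, 3)
obs 2: x=1 → posterior Beta(11, 3)
obs 3: x=1 → posterior Beta(12, 3)
obs 4: x=0 → posterior Beta(12, 4)
obs 5: x=0 → posterior Beta(12, 5)
obs 6: x=0 → posterior Beta(12, 6)
obs 7: x=0 → posterior Beta(12, 7)
obs 8: x=1 → posterior Beta(13, 7)
obs 9: x=1 → posterior Beta(14, 7)
obs 10: x=0 → posterior Beta(14, 8)

7/11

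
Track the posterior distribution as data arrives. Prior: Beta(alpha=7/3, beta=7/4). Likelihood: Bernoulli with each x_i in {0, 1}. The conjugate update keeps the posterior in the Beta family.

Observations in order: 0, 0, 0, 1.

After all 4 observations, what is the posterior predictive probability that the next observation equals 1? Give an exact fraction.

obs 1: x=0 → posterior Beta(7/3, 11/4)
obs 2: x=0 → posterior Beta(7/3, 15/4)
obs 3: x=0 → posterior Beta(7/3, 19/4)
obs 4: x=1 → posterior Beta(10/3, 19/4)

40/97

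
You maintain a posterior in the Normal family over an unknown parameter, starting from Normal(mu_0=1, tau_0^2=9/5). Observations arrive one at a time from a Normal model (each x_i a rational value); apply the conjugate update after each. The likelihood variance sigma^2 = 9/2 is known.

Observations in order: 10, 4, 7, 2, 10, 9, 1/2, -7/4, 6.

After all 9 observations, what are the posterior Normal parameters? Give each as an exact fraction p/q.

mu_0=197/46, tau_0^2=9/23

obs 1: x=10 → posterior Normal(25/7, 9/7)
obs 2: x=4 → posterior Normal(11/3, 1)
obs 3: x=7 → posterior Normal(47/11, 9/11)
obs 4: x=2 → posterior Normal(51/13, 9/13)
obs 5: x=10 → posterior Normal(71/15, 3/5)
obs 6: x=9 → posterior Normal(89/17, 9/17)
obs 7: x=1/2 → posterior Normal(90/19, 9/19)
obs 8: x=-7/4 → posterior Normal(173/42, 3/7)
obs 9: x=6 → posterior Normal(197/46, 9/23)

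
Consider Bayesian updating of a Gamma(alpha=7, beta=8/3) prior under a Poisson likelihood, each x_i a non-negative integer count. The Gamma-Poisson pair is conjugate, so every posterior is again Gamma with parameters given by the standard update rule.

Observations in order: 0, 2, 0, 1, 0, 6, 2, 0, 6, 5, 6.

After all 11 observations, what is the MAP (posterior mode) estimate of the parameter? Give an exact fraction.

obs 1: x=0 → posterior Gamma(7, 11/3)
obs 2: x=2 → posterior Gamma(9, 14/3)
obs 3: x=0 → posterior Gamma(9, 17/3)
obs 4: x=1 → posterior Gamma(10, 20/3)
obs 5: x=0 → posterior Gamma(10, 23/3)
obs 6: x=6 → posterior Gamma(16, 26/3)
obs 7: x=2 → posterior Gamma(18, 29/3)
obs 8: x=0 → posterior Gamma(18, 32/3)
obs 9: x=6 → posterior Gamma(24, 35/3)
obs 10: x=5 → posterior Gamma(29, 38/3)
obs 11: x=6 → posterior Gamma(35, 41/3)

102/41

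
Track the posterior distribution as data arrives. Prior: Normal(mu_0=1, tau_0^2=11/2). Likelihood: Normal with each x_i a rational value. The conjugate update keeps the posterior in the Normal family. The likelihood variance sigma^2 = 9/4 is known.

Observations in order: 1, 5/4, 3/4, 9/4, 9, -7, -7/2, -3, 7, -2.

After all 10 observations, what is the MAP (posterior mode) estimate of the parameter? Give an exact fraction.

obs 1: x=1 → posterior Normal(1, 99/62)
obs 2: x=5/4 → posterior Normal(117/106, 99/106)
obs 3: x=3/4 → posterior Normal(1, 33/50)
obs 4: x=9/4 → posterior Normal(249/194, 99/194)
obs 5: x=9 → posterior Normal(645/238, 99/238)
obs 6: x=-7 → posterior Normal(337/282, 33/94)
obs 7: x=-7/2 → posterior Normal(183/326, 99/326)
obs 8: x=-3 → posterior Normal(51/370, 99/370)
obs 9: x=7 → posterior Normal(359/414, 11/46)
obs 10: x=-2 → posterior Normal(271/458, 99/458)

271/458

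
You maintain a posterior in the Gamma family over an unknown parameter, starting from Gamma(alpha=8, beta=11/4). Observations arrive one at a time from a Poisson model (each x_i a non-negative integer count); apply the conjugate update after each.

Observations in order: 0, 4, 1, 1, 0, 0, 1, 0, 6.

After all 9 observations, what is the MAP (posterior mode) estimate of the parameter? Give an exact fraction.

80/47

obs 1: x=0 → posterior Gamma(8, 15/4)
obs 2: x=4 → posterior Gamma(12, 19/4)
obs 3: x=1 → posterior Gamma(13, 23/4)
obs 4: x=1 → posterior Gamma(14, 27/4)
obs 5: x=0 → posterior Gamma(14, 31/4)
obs 6: x=0 → posterior Gamma(14, 35/4)
obs 7: x=1 → posterior Gamma(15, 39/4)
obs 8: x=0 → posterior Gamma(15, 43/4)
obs 9: x=6 → posterior Gamma(21, 47/4)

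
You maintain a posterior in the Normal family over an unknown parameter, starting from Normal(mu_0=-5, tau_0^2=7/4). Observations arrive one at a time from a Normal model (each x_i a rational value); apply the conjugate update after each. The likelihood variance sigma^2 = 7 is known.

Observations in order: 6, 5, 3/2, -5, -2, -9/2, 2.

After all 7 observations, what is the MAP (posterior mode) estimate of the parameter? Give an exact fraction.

-17/11

obs 1: x=6 → posterior Normal(-14/5, 7/5)
obs 2: x=5 → posterior Normal(-3/2, 7/6)
obs 3: x=3/2 → posterior Normal(-15/14, 1)
obs 4: x=-5 → posterior Normal(-25/16, 7/8)
obs 5: x=-2 → posterior Normal(-29/18, 7/9)
obs 6: x=-9/2 → posterior Normal(-19/10, 7/10)
obs 7: x=2 → posterior Normal(-17/11, 7/11)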